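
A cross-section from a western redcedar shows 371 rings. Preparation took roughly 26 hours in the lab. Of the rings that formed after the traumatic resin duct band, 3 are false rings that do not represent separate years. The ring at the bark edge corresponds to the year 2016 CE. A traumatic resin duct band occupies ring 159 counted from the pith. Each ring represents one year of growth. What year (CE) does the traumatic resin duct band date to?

1807 CE

Between ring 159 and the bark edge there are 371 − 159 = 212 rings.
Excluding 3 false rings: 212 − 3 = 209.
The ring at the bark edge is 2016 CE, so the traumatic resin duct band dates to 2016 − 209 = 1807 CE.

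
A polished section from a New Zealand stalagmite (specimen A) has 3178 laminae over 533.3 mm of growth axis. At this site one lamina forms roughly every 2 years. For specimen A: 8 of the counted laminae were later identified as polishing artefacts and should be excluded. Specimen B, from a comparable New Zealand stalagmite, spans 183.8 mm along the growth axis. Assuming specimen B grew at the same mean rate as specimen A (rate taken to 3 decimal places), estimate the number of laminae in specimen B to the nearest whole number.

1094 laminae

Specimen A: adjusted count: 3178 − 8 = 3170 laminae.
Specimen A: multiplying by 2 years per lamina: 3170 × 2 = 6340 years.
A: Mean rate = 533.3 mm / 6340 years ≈ 0.084 mm/year.
B spans 183.8 / 0.084 = 2188.10 years; at 2 years per lamina that is 2188.10 / 2 ≈ 1094 laminae.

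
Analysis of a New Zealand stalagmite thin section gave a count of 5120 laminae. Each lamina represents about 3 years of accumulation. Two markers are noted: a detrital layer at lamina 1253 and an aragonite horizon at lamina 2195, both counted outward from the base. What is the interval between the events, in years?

The two markers are separated by 2195 − 1253 = 942 laminae.
At 3 years per lamina, 942 × 3 = 2826 years.

2826 years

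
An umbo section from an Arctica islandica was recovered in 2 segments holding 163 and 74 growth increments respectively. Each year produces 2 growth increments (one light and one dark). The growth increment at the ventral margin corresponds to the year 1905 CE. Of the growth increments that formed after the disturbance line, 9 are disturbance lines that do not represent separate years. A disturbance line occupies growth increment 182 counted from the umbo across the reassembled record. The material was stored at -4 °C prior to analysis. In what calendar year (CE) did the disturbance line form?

1882 CE

Total growth increments = 163 + 74 = 237.
237 − 182 = 55 growth increments lie beyond the disturbance line toward the ventral margin.
55 − 9 false = 46 true growth increments after the disturbance line.
With 2 growth increments per year, 46 / 2 = 23 years.
1905 − 23 = 1882 CE.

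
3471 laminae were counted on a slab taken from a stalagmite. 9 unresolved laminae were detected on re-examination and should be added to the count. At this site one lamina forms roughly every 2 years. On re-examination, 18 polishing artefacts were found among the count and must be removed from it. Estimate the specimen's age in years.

After corrections the count is 3471 − 18 + 9 = 3462 laminae.
At 2 years per lamina, 3462 × 2 = 6924 years.

6924 years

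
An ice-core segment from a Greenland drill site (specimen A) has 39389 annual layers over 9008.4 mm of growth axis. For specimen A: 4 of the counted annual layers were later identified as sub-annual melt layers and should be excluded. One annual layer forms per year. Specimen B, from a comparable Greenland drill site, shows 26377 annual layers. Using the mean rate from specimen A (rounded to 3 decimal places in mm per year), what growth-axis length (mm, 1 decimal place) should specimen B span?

6040.3 mm

Specimen A: correcting the raw count gives 39389 − 4 = 39385 true annual layers.
A: Extension rate ≈ 9008.4 / 39385 = 0.229 mm per year.
Length of B = 0.229 × 26377 = 6040.3 mm.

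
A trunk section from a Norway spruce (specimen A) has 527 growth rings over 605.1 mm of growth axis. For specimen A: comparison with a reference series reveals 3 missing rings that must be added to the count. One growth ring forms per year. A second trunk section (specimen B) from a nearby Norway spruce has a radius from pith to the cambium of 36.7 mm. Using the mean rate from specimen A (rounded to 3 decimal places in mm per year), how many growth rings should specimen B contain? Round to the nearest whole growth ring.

32 growth rings

Specimen A: after corrections the count is 527 + 3 = 530 growth rings.
A: 605.1 mm over 530 years gives 605.1 / 530 ≈ 1.142 mm per year.
Specimen B: 36.7 mm / 1.142 mm per year = 32.14 years ≈ 32 growth rings.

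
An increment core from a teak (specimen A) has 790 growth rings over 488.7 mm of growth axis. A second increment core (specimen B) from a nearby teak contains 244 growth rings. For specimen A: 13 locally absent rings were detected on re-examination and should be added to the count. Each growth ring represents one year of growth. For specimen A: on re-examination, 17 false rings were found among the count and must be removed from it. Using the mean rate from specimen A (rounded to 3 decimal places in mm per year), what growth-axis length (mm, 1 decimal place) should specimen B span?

Specimen A: adjusted count: 790 − 17 + 13 = 786 growth rings.
A: Extension rate ≈ 488.7 / 786 = 0.622 mm per year.
B's length ≈ 0.622 × 244 = 151.8 mm.

151.8 mm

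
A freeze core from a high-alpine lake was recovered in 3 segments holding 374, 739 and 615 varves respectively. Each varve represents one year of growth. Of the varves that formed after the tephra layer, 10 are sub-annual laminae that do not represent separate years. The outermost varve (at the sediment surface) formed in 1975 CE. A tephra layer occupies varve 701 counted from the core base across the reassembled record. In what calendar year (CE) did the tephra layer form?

958 CE

Total varves = 374 + 739 + 615 = 1728.
1728 − 701 = 1027 varves lie beyond the tephra layer toward the sediment surface.
Excluding 10 false varves: 1027 − 10 = 1017.
The varve at the sediment surface is 1975 CE, so the tephra layer dates to 1975 − 1017 = 958 CE.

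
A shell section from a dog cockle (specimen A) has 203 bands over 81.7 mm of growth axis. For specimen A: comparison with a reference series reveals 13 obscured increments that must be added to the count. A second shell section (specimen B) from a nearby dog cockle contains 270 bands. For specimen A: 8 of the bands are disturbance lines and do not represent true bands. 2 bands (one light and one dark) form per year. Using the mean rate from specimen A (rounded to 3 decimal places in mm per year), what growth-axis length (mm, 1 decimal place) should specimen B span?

Specimen A: adjusted count: 203 − 8 + 13 = 208 bands.
Specimen A: 208 bands at 2 per year is 208 / 2 = 104 years.
A: Mean rate = 81.7 mm / 104 years ≈ 0.786 mm/year.
Specimen B: 270 bands at 2 per year is 270 / 2 = 135 years. For B, 0.786 mm/year × 135 years = 106.1 mm.

106.1 mm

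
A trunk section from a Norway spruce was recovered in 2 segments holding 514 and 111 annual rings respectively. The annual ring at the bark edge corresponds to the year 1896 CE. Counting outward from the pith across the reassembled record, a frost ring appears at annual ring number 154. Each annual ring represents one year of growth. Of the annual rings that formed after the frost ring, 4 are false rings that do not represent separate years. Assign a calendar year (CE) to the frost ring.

Total annual rings = 514 + 111 = 625.
The frost ring sits at annual ring 154 from the pith, so 625 − 154 = 471 annual rings formed after it.
Removing the 4 false annual rings leaves 471 − 4 = 467 true annual rings beyond the frost ring.
1896 − 467 = 1429 CE.

1429 CE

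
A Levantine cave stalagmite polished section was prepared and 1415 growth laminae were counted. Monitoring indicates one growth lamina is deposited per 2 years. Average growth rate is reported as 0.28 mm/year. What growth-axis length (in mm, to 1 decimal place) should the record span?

1415 growth laminae at 2 years each span 1415 × 2 = 2830 years.
2830 years at 0.28 mm/year gives 0.28 × 2830 = 792.4 mm.

792.4 mm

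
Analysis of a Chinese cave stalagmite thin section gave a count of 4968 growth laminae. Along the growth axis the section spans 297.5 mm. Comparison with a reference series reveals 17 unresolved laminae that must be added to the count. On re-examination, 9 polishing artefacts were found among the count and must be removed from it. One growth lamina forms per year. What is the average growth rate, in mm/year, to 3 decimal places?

True growth lamina count = 4968 − 9 + 17 = 4976.
297.5 mm over 4976 years gives 297.5 / 4976 ≈ 0.060 mm/year.

0.060 mm/year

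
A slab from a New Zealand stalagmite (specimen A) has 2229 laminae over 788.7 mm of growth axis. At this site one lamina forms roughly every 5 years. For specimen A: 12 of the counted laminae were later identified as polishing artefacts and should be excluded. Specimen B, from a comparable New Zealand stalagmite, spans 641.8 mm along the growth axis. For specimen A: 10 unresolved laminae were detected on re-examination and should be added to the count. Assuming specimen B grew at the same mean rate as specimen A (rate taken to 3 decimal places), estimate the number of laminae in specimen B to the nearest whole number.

Specimen A: adjusted count: 2229 − 12 + 10 = 2227 laminae.
Specimen A: 2227 laminae at 5 years each span 2227 × 5 = 11135 years.
A: 788.7 mm over 11135 years gives 788.7 / 11135 ≈ 0.071 mm/yr.
B spans 641.8 / 0.071 = 9039.44 years; at 5 years per lamina that is 9039.44 / 5 ≈ 1808 laminae.

1808 laminae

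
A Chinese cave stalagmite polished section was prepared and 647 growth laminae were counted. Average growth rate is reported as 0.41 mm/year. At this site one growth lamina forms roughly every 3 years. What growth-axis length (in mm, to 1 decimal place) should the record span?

Multiplying by 3 years per growth lamina: 647 × 3 = 1941 years.
Predicted length = 0.41 mm/year × 1941 years = 795.8 mm.

795.8 mm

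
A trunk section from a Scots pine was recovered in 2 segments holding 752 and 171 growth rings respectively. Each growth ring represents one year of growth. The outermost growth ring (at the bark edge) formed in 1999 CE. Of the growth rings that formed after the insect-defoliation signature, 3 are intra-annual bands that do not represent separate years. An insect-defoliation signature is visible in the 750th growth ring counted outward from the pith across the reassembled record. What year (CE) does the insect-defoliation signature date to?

Total growth rings = 752 + 171 = 923.
923 − 750 = 173 growth rings lie beyond the insect-defoliation signature toward the bark edge.
Removing the 3 false growth rings leaves 173 − 3 = 170 true growth rings beyond the insect-defoliation signature.
1999 − 170 = 1829 CE.

1829 CE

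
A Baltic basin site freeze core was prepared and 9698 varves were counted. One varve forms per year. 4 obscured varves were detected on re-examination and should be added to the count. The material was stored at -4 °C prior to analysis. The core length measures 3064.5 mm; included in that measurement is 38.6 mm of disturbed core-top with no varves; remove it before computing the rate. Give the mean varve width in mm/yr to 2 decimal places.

0.31 mm/yr

True varve count = 9698 + 4 = 9702.
Net length = 3064.5 − 38.6 = 3025.9 mm.
Extension rate ≈ 3025.9 / 9702 = 0.31 mm/yr.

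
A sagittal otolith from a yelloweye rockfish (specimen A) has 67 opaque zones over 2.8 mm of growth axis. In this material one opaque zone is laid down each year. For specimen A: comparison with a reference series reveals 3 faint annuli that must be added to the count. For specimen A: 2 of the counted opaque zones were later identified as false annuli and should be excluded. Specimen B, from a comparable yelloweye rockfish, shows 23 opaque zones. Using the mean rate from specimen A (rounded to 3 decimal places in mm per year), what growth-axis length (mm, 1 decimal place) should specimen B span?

0.9 mm

Specimen A: after corrections the count is 67 − 2 + 3 = 68 opaque zones.
A: 2.8 mm over 68 years gives 2.8 / 68 ≈ 0.041 mm/yr.
B's length ≈ 0.041 × 23 = 0.9 mm.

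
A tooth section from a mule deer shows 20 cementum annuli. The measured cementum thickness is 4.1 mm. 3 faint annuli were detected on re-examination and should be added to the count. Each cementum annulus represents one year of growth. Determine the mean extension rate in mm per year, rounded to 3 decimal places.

0.178 mm per year

Adjusted count: 20 + 3 = 23 cementum annuli.
4.1 mm over 23 years gives 4.1 / 23 ≈ 0.178 mm per year.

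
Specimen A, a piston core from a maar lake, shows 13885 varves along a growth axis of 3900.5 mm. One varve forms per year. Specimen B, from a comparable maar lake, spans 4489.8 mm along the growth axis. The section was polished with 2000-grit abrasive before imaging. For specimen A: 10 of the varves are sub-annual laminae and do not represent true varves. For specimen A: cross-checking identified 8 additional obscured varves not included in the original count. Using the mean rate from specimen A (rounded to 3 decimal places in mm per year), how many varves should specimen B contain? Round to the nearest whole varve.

Specimen A: after corrections the count is 13885 − 10 + 8 = 13883 varves.
A: Mean rate = 3900.5 mm / 13883 years ≈ 0.281 mm per year.
For B, 4489.8 / 0.281 = 15977.94 years ≈ 15978 varves.

15978 varves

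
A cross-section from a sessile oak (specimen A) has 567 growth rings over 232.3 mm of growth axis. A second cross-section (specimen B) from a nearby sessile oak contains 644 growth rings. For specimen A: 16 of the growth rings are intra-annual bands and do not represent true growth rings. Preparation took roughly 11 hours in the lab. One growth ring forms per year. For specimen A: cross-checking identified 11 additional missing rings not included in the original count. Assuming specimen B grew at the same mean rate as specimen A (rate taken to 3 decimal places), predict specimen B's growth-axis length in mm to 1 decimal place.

Specimen A: adjusted count: 567 − 16 + 11 = 562 growth rings.
A: 232.3 mm over 562 years gives 232.3 / 562 ≈ 0.413 mm per year.
Length of B = 0.413 × 644 = 266.0 mm.

266.0 mm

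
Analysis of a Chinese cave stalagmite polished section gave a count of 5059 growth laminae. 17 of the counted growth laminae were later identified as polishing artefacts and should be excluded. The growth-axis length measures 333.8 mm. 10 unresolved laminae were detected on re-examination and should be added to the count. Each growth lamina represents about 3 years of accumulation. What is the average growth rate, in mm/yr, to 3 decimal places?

0.022 mm/yr

After corrections the count is 5059 − 17 + 10 = 5052 growth laminae.
Multiplying by 3 years per growth lamina: 5052 × 3 = 15156 years.
Mean rate = 333.8 mm / 15156 years ≈ 0.022 mm/yr.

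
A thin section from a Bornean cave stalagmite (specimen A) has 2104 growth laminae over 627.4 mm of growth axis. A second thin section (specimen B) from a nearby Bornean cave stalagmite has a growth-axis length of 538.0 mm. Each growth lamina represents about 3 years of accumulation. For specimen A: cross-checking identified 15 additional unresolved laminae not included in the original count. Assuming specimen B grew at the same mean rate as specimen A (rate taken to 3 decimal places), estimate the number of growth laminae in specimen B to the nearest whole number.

1811 growth laminae

Specimen A: true growth lamina count = 2104 + 15 = 2119.
Specimen A: multiplying by 3 years per growth lamina: 2119 × 3 = 6357 years.
A: Mean rate = 627.4 mm / 6357 years ≈ 0.099 mm/yr.
Specimen B: 538.0 mm / 0.099 mm per year = 5434.34 years; at 3 years per growth lamina that is 5434.34 / 3 ≈ 1811 growth laminae.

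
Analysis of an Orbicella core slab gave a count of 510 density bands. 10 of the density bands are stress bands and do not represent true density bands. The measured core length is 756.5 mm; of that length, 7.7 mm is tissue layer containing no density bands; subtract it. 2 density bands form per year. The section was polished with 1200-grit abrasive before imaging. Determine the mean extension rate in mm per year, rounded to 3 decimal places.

Adjusted count: 510 − 10 = 500 density bands.
With 2 density bands per year, 500 / 2 = 250 years.
Removing the 7.7 mm offcut leaves 756.5 − 7.7 = 748.8 mm.
Mean rate = 748.8 mm / 250 years ≈ 2.995 mm per year.

2.995 mm per year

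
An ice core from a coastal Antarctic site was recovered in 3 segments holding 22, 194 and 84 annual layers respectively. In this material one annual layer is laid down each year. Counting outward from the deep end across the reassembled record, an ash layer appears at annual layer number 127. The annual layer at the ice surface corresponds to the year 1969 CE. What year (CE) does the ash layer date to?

1796 CE

Total annual layers = 22 + 194 + 84 = 300.
Between annual layer 127 and the ice surface there are 300 − 127 = 173 annual layers.
Counting back 173 years from 1969 CE places the ash layer in 1969 − 173 = 1796 CE.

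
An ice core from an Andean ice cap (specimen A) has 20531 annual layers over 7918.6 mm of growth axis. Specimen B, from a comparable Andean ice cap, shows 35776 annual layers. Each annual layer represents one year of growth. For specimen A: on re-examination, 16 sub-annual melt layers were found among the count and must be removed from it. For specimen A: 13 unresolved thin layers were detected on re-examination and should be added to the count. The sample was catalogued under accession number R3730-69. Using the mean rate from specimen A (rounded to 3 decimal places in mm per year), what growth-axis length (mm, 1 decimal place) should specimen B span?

Specimen A: true annual layer count = 20531 − 16 + 13 = 20528.
A: Extension rate ≈ 7918.6 / 20528 = 0.386 mm/yr.
For B, 0.386 mm/year × 35776 years = 13809.5 mm.

13809.5 mm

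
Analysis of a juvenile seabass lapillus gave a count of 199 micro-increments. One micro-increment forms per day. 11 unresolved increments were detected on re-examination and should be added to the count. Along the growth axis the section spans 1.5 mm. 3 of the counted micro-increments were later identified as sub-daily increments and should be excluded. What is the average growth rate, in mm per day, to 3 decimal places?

0.007 mm per day

Adjusted count: 199 − 3 + 11 = 207 micro-increments.
Extension rate ≈ 1.5 / 207 = 0.007 mm per day.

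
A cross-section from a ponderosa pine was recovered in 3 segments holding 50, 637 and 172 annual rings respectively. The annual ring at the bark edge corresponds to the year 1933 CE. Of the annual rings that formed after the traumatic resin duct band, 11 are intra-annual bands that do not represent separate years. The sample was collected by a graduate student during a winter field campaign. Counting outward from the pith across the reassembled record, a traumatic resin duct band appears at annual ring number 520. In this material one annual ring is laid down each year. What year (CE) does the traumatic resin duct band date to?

Total annual rings = 50 + 637 + 172 = 859.
859 − 520 = 339 annual rings lie beyond the traumatic resin duct band toward the bark edge.
Removing the 11 false annual rings leaves 339 − 11 = 328 true annual rings beyond the traumatic resin duct band.
Counting back 328 years from 1933 CE places the traumatic resin duct band in 1933 − 328 = 1605 CE.

1605 CE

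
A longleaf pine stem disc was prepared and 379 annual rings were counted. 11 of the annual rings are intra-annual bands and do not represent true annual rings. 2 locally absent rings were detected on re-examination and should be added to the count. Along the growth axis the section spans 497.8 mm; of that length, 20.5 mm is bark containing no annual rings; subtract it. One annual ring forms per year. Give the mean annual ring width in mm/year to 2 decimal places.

Correcting the raw count gives 379 − 11 + 2 = 370 true annual rings.
The growth record spans 497.8 − 20.5 = 477.3 mm.
Extension rate ≈ 477.3 / 370 = 1.29 mm/year.

1.29 mm/year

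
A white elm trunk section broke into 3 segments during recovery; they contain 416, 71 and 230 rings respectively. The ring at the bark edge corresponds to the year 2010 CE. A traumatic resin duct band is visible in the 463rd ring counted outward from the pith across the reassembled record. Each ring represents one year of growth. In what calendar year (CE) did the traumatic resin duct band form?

Total rings = 416 + 71 + 230 = 717.
717 − 463 = 254 rings lie beyond the traumatic resin duct band toward the bark edge.
The ring at the bark edge is 2010 CE, so the traumatic resin duct band dates to 2010 − 254 = 1756 CE.

1756 CE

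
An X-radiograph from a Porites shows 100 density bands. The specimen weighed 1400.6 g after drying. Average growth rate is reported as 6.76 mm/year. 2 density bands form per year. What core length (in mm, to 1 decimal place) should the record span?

Dividing by 2 density bands per year: 100 / 2 = 50 years.
Length ≈ 6.76 × 50 = 338.0 mm.

338.0 mm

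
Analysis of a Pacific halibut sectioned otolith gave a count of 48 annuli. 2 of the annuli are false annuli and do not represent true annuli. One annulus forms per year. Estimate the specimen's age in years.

46 years

After corrections the count is 48 − 2 = 46 annuli.
With a one-to-one annulus periodicity this is 46 years.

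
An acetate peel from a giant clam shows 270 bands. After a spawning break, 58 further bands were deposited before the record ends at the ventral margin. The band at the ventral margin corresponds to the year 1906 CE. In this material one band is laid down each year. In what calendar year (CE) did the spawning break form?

There are 58 bands younger than the spawning break.
The band at the ventral margin is 1906 CE, so the spawning break dates to 1906 − 58 = 1848 CE.

1848 CE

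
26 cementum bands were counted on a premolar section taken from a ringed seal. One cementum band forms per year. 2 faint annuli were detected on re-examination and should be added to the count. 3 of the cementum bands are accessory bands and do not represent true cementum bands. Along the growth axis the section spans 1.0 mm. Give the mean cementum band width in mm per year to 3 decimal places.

After corrections the count is 26 − 3 + 2 = 25 cementum bands.
Mean rate = 1.0 mm / 25 years ≈ 0.040 mm per year.

0.040 mm per year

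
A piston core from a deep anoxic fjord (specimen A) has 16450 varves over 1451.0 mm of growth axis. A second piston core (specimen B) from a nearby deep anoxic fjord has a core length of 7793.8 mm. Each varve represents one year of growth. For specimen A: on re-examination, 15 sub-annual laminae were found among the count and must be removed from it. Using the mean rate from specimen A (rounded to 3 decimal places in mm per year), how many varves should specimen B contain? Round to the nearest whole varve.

Specimen A: after corrections the count is 16450 − 15 = 16435 varves.
A: Mean rate = 1451.0 mm / 16435 years ≈ 0.088 mm per year.
Specimen B: 7793.8 mm / 0.088 mm per year = 88565.91 years ≈ 88566 varves.

88566 varves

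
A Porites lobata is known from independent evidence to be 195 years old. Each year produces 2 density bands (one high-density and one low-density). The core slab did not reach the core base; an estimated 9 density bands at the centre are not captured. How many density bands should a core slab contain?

Expected density bands: 195 × 2 = 390.
Subtracting the 9 density bands not captured gives 390 − 9 = 381 density bands in the record.

381 density bands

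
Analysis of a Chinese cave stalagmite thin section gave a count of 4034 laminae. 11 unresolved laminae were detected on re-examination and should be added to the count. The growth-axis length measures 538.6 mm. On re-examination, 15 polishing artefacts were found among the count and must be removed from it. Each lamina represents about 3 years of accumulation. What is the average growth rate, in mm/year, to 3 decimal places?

0.045 mm/year

True lamina count = 4034 − 15 + 11 = 4030.
At 3 years per lamina, 4030 × 3 = 12090 years.
Mean rate = 538.6 mm / 12090 years ≈ 0.045 mm/year.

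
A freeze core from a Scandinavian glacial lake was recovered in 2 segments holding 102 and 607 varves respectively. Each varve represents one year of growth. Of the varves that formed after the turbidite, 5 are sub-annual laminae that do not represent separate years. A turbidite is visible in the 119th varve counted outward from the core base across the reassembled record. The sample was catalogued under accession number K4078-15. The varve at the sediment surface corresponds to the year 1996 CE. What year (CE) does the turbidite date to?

Total varves = 102 + 607 = 709.
The turbidite sits at varve 119 from the core base, so 709 − 119 = 590 varves formed after it.
Excluding 5 false varves: 590 − 5 = 585.
Counting back 585 years from 1996 CE places the turbidite in 1996 − 585 = 1411 CE.

1411 CE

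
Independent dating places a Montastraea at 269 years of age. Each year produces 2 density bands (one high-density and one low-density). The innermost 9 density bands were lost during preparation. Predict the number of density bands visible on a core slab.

Expected density bands: 269 × 2 = 538.
Subtracting the 9 density bands not captured gives 538 − 9 = 529 density bands in the record.

529 density bands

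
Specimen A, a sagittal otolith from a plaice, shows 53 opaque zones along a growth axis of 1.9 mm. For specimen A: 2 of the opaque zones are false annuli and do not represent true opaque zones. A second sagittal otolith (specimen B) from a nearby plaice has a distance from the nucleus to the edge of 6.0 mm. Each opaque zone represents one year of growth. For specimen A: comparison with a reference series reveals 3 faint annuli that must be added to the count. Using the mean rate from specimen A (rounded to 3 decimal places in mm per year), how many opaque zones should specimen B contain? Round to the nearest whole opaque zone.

Specimen A: correcting the raw count gives 53 − 2 + 3 = 54 true opaque zones.
A: Mean rate = 1.9 mm / 54 years ≈ 0.035 mm per year.
Specimen B: 6.0 mm / 0.035 mm per year = 171.43 years ≈ 171 opaque zones.

171 opaque zones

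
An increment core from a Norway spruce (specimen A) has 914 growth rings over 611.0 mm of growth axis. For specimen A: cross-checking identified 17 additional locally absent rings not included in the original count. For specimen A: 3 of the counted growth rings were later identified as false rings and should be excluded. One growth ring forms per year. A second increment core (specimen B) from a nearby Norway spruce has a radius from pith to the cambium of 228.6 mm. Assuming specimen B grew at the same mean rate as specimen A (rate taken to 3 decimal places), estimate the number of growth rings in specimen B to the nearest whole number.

Specimen A: after corrections the count is 914 − 3 + 17 = 928 growth rings.
A: Mean rate = 611.0 mm / 928 years ≈ 0.658 mm/year.
B spans 228.6 / 0.658 = 347.42 years ≈ 347 growth rings.

347 growth rings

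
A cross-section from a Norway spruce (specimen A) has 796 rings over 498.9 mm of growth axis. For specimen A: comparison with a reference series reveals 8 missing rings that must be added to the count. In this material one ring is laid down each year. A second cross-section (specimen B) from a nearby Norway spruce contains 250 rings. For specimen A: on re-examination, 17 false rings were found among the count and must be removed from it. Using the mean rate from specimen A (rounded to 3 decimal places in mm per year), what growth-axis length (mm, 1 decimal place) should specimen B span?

Specimen A: correcting the raw count gives 796 − 17 + 8 = 787 true rings.
A: 498.9 mm over 787 years gives 498.9 / 787 ≈ 0.634 mm/yr.
B's length ≈ 0.634 × 250 = 158.5 mm.

158.5 mm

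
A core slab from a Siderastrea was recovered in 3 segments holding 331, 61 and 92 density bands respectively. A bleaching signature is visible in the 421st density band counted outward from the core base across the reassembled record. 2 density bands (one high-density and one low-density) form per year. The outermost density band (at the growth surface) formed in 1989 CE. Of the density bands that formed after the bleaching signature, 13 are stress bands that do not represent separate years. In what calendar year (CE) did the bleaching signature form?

Total density bands = 331 + 61 + 92 = 484.
Between density band 421 and the growth surface there are 484 − 421 = 63 density bands.
63 − 13 false = 50 true density bands after the bleaching signature.
50 density bands at 2 per year is 50 / 2 = 25 years.
Counting back 25 years from 1989 CE places the bleaching signature in 1989 − 25 = 1964 CE.

1964 CE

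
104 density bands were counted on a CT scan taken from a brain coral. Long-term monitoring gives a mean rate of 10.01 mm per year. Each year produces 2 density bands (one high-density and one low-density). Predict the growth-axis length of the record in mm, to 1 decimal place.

520.5 mm

With 2 density bands per year, 104 / 2 = 52 years.
Predicted length = 10.01 mm/year × 52 years = 520.5 mm.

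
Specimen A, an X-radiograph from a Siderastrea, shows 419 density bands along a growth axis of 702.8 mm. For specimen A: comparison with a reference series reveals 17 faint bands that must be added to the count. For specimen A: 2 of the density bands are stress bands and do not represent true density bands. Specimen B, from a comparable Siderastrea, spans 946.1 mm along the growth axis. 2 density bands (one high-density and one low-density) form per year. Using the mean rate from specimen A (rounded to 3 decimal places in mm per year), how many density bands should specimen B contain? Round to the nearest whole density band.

584 density bands

Specimen A: correcting the raw count gives 419 − 2 + 17 = 434 true density bands.
Specimen A: 434 density bands at 2 per year is 434 / 2 = 217 years.
A: Mean rate = 702.8 mm / 217 years ≈ 3.239 mm/year.
Specimen B: 946.1 mm / 3.239 mm per year = 292.10 years; at 2 density bands per year that is 292.10 × 2 ≈ 584 density bands.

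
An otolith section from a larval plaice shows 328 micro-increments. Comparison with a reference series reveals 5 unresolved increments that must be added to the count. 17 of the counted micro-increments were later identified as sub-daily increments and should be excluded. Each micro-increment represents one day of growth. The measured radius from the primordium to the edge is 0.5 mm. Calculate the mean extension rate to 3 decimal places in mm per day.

Adjusted count: 328 − 17 + 5 = 316 micro-increments.
0.5 mm over 316 days gives 0.5 / 316 ≈ 0.002 mm per day.

0.002 mm per day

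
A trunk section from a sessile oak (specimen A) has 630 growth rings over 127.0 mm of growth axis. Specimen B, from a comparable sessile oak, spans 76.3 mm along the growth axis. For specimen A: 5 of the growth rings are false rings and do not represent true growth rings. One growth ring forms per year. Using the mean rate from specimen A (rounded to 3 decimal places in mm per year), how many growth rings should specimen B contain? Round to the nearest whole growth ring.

376 growth rings

Specimen A: adjusted count: 630 − 5 = 625 growth rings.
A: Mean rate = 127.0 mm / 625 years ≈ 0.203 mm/year.
Specimen B: 76.3 mm / 0.203 mm per year = 375.86 years ≈ 376 growth rings.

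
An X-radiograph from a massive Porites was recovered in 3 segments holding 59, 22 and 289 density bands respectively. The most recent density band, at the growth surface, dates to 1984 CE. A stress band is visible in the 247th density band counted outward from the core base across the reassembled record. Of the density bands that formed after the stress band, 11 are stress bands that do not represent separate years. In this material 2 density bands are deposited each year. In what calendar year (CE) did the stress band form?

Total density bands = 59 + 22 + 289 = 370.
Between density band 247 and the growth surface there are 370 − 247 = 123 density bands.
Removing the 11 false density bands leaves 123 − 11 = 112 true density bands beyond the stress band.
Dividing by 2 density bands per year: 112 / 2 = 56 years.
1984 − 56 = 1928 CE.

1928 CE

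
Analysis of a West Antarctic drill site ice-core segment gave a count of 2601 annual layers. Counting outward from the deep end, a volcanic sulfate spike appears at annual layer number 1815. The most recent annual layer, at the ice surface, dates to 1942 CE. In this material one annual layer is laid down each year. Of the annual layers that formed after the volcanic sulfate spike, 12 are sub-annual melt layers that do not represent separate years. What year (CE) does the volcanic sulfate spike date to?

Between annual layer 1815 and the ice surface there are 2601 − 1815 = 786 annual layers.
Excluding 12 false annual layers: 786 − 12 = 774.
Counting back 774 years from 1942 CE places the volcanic sulfate spike in 1942 − 774 = 1168 CE.

1168 CE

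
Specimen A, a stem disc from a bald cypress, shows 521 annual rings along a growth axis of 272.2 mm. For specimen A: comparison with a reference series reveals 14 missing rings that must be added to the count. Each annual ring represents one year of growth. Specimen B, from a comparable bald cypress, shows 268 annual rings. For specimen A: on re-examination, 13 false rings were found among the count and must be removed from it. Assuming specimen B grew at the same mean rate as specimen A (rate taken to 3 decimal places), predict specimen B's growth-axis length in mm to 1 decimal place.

139.6 mm

Specimen A: true annual ring count = 521 − 13 + 14 = 522.
A: Mean rate = 272.2 mm / 522 years ≈ 0.521 mm/year.
Length of B = 0.521 × 268 = 139.6 mm.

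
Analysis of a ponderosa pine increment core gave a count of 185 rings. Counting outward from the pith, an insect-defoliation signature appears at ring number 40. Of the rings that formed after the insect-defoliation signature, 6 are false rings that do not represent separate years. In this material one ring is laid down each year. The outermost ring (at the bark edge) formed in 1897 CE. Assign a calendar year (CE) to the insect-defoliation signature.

1758 CE

The insect-defoliation signature sits at ring 40 from the pith, so 185 − 40 = 145 rings formed after it.
145 − 6 false = 139 true rings after the insect-defoliation signature.
1897 − 139 = 1758 CE.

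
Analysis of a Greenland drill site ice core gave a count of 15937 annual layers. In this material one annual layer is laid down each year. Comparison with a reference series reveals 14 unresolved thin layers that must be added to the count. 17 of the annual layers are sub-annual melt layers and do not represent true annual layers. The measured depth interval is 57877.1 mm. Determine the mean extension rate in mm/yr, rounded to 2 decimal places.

Correcting the raw count gives 15937 − 17 + 14 = 15934 true annual layers.
Extension rate ≈ 57877.1 / 15934 = 3.63 mm/yr.

3.63 mm/yr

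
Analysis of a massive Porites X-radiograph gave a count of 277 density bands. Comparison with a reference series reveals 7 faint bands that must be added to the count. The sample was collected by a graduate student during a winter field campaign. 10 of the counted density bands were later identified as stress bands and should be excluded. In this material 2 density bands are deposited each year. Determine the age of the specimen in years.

137 yr

True density band count = 277 − 10 + 7 = 274.
274 density bands at 2 per year is 274 / 2 = 137 years.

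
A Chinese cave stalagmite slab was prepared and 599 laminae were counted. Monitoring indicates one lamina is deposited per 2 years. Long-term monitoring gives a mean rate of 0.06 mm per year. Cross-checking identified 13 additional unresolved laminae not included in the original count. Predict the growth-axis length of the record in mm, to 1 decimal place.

73.4 mm

Adjusted count: 599 + 13 = 612 laminae.
Multiplying by 2 years per lamina: 612 × 2 = 1224 years.
1224 years at 0.06 mm/year gives 0.06 × 1224 = 73.4 mm.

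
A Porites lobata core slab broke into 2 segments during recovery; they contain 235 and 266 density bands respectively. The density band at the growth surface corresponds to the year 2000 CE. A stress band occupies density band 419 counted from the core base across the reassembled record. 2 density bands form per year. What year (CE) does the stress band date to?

Total density bands = 235 + 266 = 501.
501 − 419 = 82 density bands lie beyond the stress band toward the growth surface.
Dividing by 2 density bands per year: 82 / 2 = 41 years.
The density band at the growth surface is 2000 CE, so the stress band dates to 2000 − 41 = 1959 CE.

1959 CE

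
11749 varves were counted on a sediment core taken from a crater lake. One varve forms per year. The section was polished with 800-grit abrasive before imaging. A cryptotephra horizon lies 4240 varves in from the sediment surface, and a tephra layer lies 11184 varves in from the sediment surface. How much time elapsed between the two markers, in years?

Separation: 11184 − 4240 = 6944 varves.
One varve per year makes the interval 6944 years.

6944 yr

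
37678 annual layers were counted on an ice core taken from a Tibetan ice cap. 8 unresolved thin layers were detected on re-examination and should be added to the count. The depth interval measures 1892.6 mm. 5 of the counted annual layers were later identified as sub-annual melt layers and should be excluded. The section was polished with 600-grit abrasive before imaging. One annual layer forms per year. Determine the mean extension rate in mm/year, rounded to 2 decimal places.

Adjusted count: 37678 − 5 + 8 = 37681 annual layers.
1892.6 mm over 37681 years gives 1892.6 / 37681 ≈ 0.05 mm/year.

0.05 mm/year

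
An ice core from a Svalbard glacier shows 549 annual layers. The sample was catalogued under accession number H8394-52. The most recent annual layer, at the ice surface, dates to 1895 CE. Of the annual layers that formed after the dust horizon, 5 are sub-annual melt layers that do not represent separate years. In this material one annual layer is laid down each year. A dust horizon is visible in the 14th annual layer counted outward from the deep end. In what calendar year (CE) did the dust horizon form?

549 − 14 = 535 annual layers lie beyond the dust horizon toward the ice surface.
Removing the 5 false annual layers leaves 535 − 5 = 530 true annual layers beyond the dust horizon.
The annual layer at the ice surface is 1895 CE, so the dust horizon dates to 1895 − 530 = 1365 CE.

1365 CE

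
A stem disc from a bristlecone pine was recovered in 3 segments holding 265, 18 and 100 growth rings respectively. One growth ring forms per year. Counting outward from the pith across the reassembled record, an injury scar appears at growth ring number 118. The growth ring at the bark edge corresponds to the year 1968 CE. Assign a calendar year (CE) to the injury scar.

Total growth rings = 265 + 18 + 100 = 383.
The injury scar sits at growth ring 118 from the pith, so 383 − 118 = 265 growth rings formed after it.
1968 − 265 = 1703 CE.

1703 CE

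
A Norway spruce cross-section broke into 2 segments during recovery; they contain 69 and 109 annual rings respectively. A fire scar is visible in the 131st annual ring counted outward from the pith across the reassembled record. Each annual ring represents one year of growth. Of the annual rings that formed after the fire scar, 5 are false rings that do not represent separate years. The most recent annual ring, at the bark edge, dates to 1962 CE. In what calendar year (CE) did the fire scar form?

Total annual rings = 69 + 109 = 178.
The fire scar sits at annual ring 131 from the pith, so 178 − 131 = 47 annual rings formed after it.
47 − 5 false = 42 true annual rings after the fire scar.
The annual ring at the bark edge is 1962 CE, so the fire scar dates to 1962 − 42 = 1920 CE.

1920 CE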